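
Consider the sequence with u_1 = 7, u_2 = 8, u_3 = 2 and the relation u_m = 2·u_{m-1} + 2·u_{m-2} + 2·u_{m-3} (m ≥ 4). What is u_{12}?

Iterate the recurrence:
u_4 = 34;  u_5 = 88;  u_6 = 248;  u_7 = 740;  u_8 = 2152;  u_9 = 6280;  u_{10} = 18344;  u_{11} = 53552;  u_{12} = 156352.

156352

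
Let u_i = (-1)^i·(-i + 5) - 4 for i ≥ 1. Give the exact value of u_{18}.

-17

(-1)^18 = 1; -i + 5 at i=18 is -13; so u_{18} = -17.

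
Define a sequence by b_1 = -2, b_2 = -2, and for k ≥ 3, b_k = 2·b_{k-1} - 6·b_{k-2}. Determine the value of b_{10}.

3808

Step forward from the initial values:
b_3 = 8, b_4 = 28, b_5 = 8, b_6 = -152, b_7 = -352, b_8 = 208, b_9 = 2528, b_{10} = 3808.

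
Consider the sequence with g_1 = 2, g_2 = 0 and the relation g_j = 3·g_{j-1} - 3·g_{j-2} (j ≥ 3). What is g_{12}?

Step forward from the initial values:
g_3 = -6; g_4 = -18; g_5 = -36; g_6 = -54; g_7 = -54; g_8 = 0; g_9 = 162; g_{10} = 486; g_{11} = 972; g_{12} = 1458.

1458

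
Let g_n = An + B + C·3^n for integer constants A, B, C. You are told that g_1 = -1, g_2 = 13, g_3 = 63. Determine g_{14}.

14348845

At n = 1, 2, 3: A + B + 3C = -1; 2A + B + 9C = 13; 3A + B + 27C = 63.
Subtracting the first from the second: A + 6C = 14.
Subtracting the second from the third: A + 18C = 50.
Solving: C = 3, A = -4, then B = -6.
Therefore g_{14} = -56 + (-6) + 3·4782969 = 14348845.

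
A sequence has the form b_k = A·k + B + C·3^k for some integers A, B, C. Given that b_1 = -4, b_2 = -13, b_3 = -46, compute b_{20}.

Plug in k = 1, 2, 3: A + B + 3C = -4; 2A + B + 9C = -13; 3A + B + 27C = -46.
Subtracting the first from the second: A + 6C = -9.
Subtracting the second from the third: A + 18C = -33.
Solving: C = -2, A = 3, then B = -1.
Therefore b_{20} = 60 + (-1) + (-2)·3486784401 = -6973568743.

-6973568743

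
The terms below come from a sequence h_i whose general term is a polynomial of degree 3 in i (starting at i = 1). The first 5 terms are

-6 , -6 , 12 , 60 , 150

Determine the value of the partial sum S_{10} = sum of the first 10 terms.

1st diffs: 0, 18, 48, 90.
2nd diffs: 18, 30, 42.
3rd diffs: 12, 12 (constant).
Newton forward-difference form: h_i = -6 + 18·C(i-1,2) + 12·C(i-1,3).
Continuing: …, 294, 504, 792, 1170, …, h_{10} = 1650.
Summing i = 1..10 (10 terms) gives 4620.

4620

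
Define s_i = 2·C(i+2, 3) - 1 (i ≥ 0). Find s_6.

111

C(8, 3) = 56, so s_6 = 111.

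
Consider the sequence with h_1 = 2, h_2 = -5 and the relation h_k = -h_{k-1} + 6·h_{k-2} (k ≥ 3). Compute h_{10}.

Step forward from the initial values:
h_3 = 17;  h_4 = -47;  h_5 = 149;  h_6 = -431;  h_7 = 1325;  h_8 = -3911;  h_9 = 11861;  h_{10} = -35327.
(Characteristic roots are 2 and -3.)

-35327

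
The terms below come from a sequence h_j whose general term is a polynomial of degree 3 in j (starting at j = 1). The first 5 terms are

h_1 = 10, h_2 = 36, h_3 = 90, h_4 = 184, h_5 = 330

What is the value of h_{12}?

3816

1st diffs: 26, 54, 94, 146.
2nd diffs: 28, 40, 52.
3rd diffs: 12, 12 (constant).
Newton forward-difference form: h_j = 10 + 26·C(j-1,1) + 28·C(j-1,2) + 12·C(j-1,3).
At j = 12: j-1 = 11, so h_{12} = 10 + 286 + 1540 + 1980 = 3816.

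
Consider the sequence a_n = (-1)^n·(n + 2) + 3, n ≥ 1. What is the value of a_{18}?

(-1)^18 = 1; n + 2 at n=18 is 20; so a_{18} = 23.

23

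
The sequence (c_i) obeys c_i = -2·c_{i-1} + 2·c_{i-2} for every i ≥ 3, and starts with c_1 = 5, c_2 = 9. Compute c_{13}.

Compute successive terms:
c_3 = -8  c_4 = 34  c_5 = -84  …  c_{10} = 13072  c_{11} = -35712  c_{12} = 97568  c_{13} = -266560.

-266560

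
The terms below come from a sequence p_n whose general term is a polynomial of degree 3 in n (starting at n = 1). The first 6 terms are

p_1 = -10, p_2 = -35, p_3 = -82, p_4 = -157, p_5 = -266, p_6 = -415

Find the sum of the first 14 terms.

1st diffs: -25, -47, -75, -109, -149.
2nd diffs: -22, -28, -34, -40.
3rd diffs: -6, -6, -6 (constant).
Newton forward-difference form: p_n = -10 + (-25)·C(n-1,1) + (-22)·C(n-1,2) + (-6)·C(n-1,3).
Continuing: …, -610, -857, -1162, -1531, …, p_{14} = -3767.
Summing n = 1..14 (14 terms) gives -16429.

-16429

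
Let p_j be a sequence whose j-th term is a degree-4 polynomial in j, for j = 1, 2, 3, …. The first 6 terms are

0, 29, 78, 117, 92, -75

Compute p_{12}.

-11451

1st diffs: 29, 49, 39, -25, -167.
2nd diffs: 20, -10, -64, -142.
3rd diffs: -30, -54, -78.
4th diffs: -24, -24 (constant).
Newton forward-difference form: p_j = 29·C(j-1,1) + 20·C(j-1,2) + (-30)·C(j-1,3) + (-24)·C(j-1,4).
At j = 12: j-1 = 11, so p_{12} = 319 + 1100 - 4950 - 7920 = -11451.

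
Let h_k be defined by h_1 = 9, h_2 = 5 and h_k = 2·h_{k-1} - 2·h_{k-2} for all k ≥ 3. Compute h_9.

Step forward from the initial values:
h_3 = -8; h_4 = -26; h_5 = -36; h_6 = -20; h_7 = 32; h_8 = 104; h_9 = 144.

144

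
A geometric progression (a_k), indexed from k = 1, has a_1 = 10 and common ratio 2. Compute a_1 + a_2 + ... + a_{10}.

a_k = 10·2^(k-1).
S = 10·(2^10 - 1)/(2 - 1) = 10·(1024 - 1)/(1) = 10230.

10230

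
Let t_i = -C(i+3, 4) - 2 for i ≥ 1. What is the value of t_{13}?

-1822

C(16, 4) = 1820, so t_{13} = -1822.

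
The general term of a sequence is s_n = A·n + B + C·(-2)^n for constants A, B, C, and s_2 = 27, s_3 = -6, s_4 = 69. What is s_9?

-1500

The three given values yield: 2A + B + 4C = 27; 3A + B - 8C = -6; 4A + B + 16C = 69.
Subtracting the first from the second: A - 12C = -33.
Subtracting the second from the third: A + 24C = 75.
Solving: C = 3, A = 3, then B = 9.
Therefore s_9 = 27 + 9 + 3·(-512) = -1500.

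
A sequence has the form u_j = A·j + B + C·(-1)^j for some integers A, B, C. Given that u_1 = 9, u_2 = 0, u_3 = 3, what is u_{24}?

Write the equations: A + B - C = 9; 2A + B + C = 0; 3A + B - C = 3.
Subtracting the first from the second: A + 2C = -9.
Subtracting the second from the third: A - 2C = 3.
Solving: C = -3, A = -3, then B = 9.
Hence u_{24} = -3·24 + 9 + (-3)·1 = -66.

-66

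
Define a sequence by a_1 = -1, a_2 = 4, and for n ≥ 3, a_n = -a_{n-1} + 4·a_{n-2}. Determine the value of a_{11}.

Step forward from the initial values:
a_3 = -8; a_4 = 24; a_5 = -56; a_6 = 152; a_7 = -376; a_8 = 984; a_9 = -2488; a_{10} = 6424; a_{11} = -16376.

-16376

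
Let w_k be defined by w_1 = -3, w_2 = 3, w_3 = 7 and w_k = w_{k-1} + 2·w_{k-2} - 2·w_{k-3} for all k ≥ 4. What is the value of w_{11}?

Step forward from the initial values:
w_4 = 19;  w_5 = 27;  w_6 = 51;  w_7 = 67;  w_8 = 115;  w_9 = 147;  w_{10} = 243;  w_{11} = 307.

307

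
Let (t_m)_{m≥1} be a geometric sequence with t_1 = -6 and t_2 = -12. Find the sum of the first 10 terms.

Common ratio r = 2.
t_m = (-6)·2^(m-1).
S = (-6)·(2^10 - 1)/(2 - 1) = (-6)·(1024 - 1)/(1) = -6138.

-6138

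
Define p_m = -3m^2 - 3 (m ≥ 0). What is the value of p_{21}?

-1326

p_{21} = -3·21^2 - 3 = -1326.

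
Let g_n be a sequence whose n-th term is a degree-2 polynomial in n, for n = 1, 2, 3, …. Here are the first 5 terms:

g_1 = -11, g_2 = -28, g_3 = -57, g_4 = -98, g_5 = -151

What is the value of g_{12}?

1st diffs: -17, -29, -41, -53.
2nd diffs: -12, -12, -12 (constant).
Newton forward-difference form: g_n = -11 + (-17)·C(n-1,1) + (-12)·C(n-1,2).
At n = 12: n-1 = 11, so g_{12} = -11 - 187 - 660 = -858.

-858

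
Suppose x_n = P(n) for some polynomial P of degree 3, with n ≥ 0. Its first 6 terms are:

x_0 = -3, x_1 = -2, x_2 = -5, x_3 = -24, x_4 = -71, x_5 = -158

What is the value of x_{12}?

-2895

1st diffs: 1, -3, -19, -47, -87.
2nd diffs: -4, -16, -28, -40.
3rd diffs: -12, -12, -12 (constant).
Newton forward-difference form: x_n = -3 + 1·C(n,1) + (-4)·C(n,2) + (-12)·C(n,3).
At n = 12: n = 12, so x_{12} = -3 + 12 - 264 - 2640 = -2895.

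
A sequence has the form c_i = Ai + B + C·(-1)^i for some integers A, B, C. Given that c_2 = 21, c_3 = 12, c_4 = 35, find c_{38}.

At i = 2, 3, 4: 2A + B + C = 21; 3A + B - C = 12; 4A + B + C = 35.
Subtracting the first from the second: A - 2C = -9.
Subtracting the second from the third: A + 2C = 23.
Solving: C = 8, A = 7, then B = -1.
Therefore c_{38} = 266 + (-1) + 8·1 = 273.

273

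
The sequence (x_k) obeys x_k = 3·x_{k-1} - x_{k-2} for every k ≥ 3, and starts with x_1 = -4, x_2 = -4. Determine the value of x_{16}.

Step forward from the initial values:
x_3 = -8; x_4 = -20; x_5 = -52; …; x_{13} = -114628; x_{14} = -300100; x_{15} = -785672; x_{16} = -2056916.

-2056916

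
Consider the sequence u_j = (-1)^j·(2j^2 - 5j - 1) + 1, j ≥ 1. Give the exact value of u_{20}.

(-1)^20 = 1; 2j^2 - 5j - 1 at j=20 is 699; so u_{20} = 700.

700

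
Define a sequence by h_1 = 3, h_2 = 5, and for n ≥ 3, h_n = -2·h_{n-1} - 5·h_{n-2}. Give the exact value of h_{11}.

Step forward from the initial values:
h_3 = -25; h_4 = 25; h_5 = 75; h_6 = -275; h_7 = 175; h_8 = 1025; h_9 = -2925; h_{10} = 725; h_{11} = 13175.

13175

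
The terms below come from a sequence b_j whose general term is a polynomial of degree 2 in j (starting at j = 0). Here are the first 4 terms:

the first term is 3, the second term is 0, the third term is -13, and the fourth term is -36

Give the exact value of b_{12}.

1st diffs: -3, -13, -23.
2nd diffs: -10, -10 (constant).
Newton forward-difference form: b_j = 3 + (-3)·C(j,1) + (-10)·C(j,2).
At j = 12: j = 12, so b_{12} = 3 - 36 - 660 = -693.

-693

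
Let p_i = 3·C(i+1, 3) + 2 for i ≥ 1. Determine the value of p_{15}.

C(16, 3) = 560, so p_{15} = 1682.

1682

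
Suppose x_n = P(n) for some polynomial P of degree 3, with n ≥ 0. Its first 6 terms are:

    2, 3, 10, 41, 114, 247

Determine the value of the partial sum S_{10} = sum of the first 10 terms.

1st diffs: 1, 7, 31, 73, 133.
2nd diffs: 6, 24, 42, 60.
3rd diffs: 18, 18, 18 (constant).
Newton forward-difference form: x_n = 2 + 1·C(n,1) + 6·C(n,2) + 18·C(n,3).
Continuing: 458, 765, 1186, 1739.
Summing n = 0..9 (10 terms) gives 4565.

4565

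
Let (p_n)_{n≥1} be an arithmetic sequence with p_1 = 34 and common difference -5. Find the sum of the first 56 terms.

p_n = 34 + (n - 1)·(-5).
p_{56} = -241; S = 56·(34 + (-241))/2 = -5796.

-5796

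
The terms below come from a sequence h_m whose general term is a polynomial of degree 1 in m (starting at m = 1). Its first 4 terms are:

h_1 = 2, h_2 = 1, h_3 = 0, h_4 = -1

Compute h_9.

1st diffs: -1, -1, -1 (constant).
So h_m = -m + 3.
Evaluating at m = 9 gives h_9 = -6.

-6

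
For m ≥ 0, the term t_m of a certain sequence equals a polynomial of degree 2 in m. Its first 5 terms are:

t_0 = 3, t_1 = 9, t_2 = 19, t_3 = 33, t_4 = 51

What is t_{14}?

451

1st diffs: 6, 10, 14, 18.
2nd diffs: 4, 4, 4 (constant).
So t_m = 2m^2 + 4m + 3.
Evaluating at m = 14 gives t_{14} = 451.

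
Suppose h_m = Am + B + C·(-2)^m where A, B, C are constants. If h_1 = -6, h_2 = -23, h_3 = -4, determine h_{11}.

4036

The three given values yield: A + B - 2C = -6; 2A + B + 4C = -23; 3A + B - 8C = -4.
Subtracting the first from the second: A + 6C = -17.
Subtracting the second from the third: A - 12C = 19.
Solving: C = -2, A = -5, then B = -5.
Therefore h_{11} = -55 + (-5) + (-2)·(-2048) = 4036.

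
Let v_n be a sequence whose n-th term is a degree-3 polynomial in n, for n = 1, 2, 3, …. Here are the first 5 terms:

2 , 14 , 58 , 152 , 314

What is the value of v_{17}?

1st diffs: 12, 44, 94, 162.
2nd diffs: 32, 50, 68.
3rd diffs: 18, 18 (constant).
Newton forward-difference form: v_n = 2 + 12·C(n-1,1) + 32·C(n-1,2) + 18·C(n-1,3).
At n = 17: n-1 = 16, so v_{17} = 2 + 192 + 3840 + 10080 = 14114.

14114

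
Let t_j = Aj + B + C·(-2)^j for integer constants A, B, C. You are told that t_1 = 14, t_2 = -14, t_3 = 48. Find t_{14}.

-81890

At j = 1, 2, 3: A + B - 2C = 14; 2A + B + 4C = -14; 3A + B - 8C = 48.
Subtracting the first from the second: A + 6C = -28.
Subtracting the second from the third: A - 12C = 62.
Solving: C = -5, A = 2, then B = 2.
So t_j = 2·j + 2 + (-5)·(-2)^j; at j=14 this is -81890.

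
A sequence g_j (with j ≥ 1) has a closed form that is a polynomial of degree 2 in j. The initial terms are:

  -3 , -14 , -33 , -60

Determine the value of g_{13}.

1st diffs: -11, -19, -27.
2nd diffs: -8, -8 (constant).
Newton forward-difference form: g_j = -3 + (-11)·C(j-1,1) + (-8)·C(j-1,2).
At j = 13: j-1 = 12, so g_{13} = -3 - 132 - 528 = -663.

-663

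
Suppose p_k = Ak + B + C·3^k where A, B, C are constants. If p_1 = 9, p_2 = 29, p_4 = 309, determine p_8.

26213

At k = 1, 2, 4: A + B + 3C = 9; 2A + B + 9C = 29; 4A + B + 81C = 309.
Subtracting the first from the second: A + 6C = 20.
Subtracting the second from the third: 2A + 72C = 280.
Solving: C = 4, A = -4, then B = 1.
So p_k = -4·k + 1 + 4·3^k; at k=8 this is 26213.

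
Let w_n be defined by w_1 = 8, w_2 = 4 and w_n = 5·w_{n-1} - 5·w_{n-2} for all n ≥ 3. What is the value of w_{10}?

-335000

Step forward from the initial values:
w_3 = -20;  w_4 = -120;  w_5 = -500;  w_6 = -1900;  w_7 = -7000;  w_8 = -25500;  w_9 = -92500;  w_{10} = -335000.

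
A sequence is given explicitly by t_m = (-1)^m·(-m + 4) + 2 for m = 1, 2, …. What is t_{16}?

-10

(-1)^16 = 1; -m + 4 at m=16 is -12; so t_{16} = -10.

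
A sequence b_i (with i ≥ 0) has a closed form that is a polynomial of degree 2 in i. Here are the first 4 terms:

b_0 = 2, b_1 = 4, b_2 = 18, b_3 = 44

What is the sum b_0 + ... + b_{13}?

4578

1st diffs: 2, 14, 26.
2nd diffs: 12, 12 (constant).
Newton forward-difference form: b_i = 2 + 2·C(i,1) + 12·C(i,2).
Continuing: …, 82, 132, 194, 268, …, b_{13} = 964.
Summing i = 0..13 (14 terms) gives 4578.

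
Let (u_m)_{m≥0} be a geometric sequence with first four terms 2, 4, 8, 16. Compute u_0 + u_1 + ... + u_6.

Common ratio r = 2.
u_m = 2·2^(m-0).
S = 2·(2^7 - 1)/(2 - 1) = 2·(128 - 1)/(1) = 254.

254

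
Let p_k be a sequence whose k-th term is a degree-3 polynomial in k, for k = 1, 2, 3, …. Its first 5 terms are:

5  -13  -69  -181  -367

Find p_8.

1st diffs: -18, -56, -112, -186.
2nd diffs: -38, -56, -74.
3rd diffs: -18, -18 (constant).
Newton forward-difference form: p_k = 5 + (-18)·C(k-1,1) + (-38)·C(k-1,2) + (-18)·C(k-1,3).
At k = 8: k-1 = 7, so p_8 = 5 - 126 - 798 - 630 = -1549.

-1549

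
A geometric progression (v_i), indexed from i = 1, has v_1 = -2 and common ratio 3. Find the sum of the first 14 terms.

-4782968

v_i = (-2)·3^(i-1).
S = (-2)·(3^14 - 1)/(3 - 1) = (-2)·(4782969 - 1)/(2) = -4782968.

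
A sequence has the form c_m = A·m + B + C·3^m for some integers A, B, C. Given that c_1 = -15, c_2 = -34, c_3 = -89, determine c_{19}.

-3486784425

Write the equations: A + B + 3C = -15; 2A + B + 9C = -34; 3A + B + 27C = -89.
Subtracting the first from the second: A + 6C = -19.
Subtracting the second from the third: A + 18C = -55.
Solving: C = -3, A = -1, then B = -5.
Therefore c_{19} = -19 + (-5) + (-3)·1162261467 = -3486784425.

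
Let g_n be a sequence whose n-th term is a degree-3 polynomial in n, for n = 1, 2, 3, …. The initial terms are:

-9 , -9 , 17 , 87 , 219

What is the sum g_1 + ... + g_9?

4371

1st diffs: 0, 26, 70, 132.
2nd diffs: 26, 44, 62.
3rd diffs: 18, 18 (constant).
Newton forward-difference form: g_n = -9 + 26·C(n-1,2) + 18·C(n-1,3).
Continuing: 431, 741, 1167, 1727.
Summing n = 1..9 (9 terms) gives 4371.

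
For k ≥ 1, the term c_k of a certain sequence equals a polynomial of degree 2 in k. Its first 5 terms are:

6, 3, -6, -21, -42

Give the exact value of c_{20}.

1st diffs: -3, -9, -15, -21.
2nd diffs: -6, -6, -6 (constant).
Newton forward-difference form: c_k = 6 + (-3)·C(k-1,1) + (-6)·C(k-1,2).
At k = 20: k-1 = 19, so c_{20} = 6 - 57 - 1026 = -1077.

-1077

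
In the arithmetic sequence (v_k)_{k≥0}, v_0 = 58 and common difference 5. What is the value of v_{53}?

323

v_k = 58 + (k - 0)·5.
v_{53} = 58 + 53·5 = 323.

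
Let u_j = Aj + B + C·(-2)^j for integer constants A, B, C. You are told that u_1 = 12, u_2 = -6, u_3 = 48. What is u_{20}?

Plug in j = 1, 2, 3: A + B - 2C = 12; 2A + B + 4C = -6; 3A + B - 8C = 48.
Subtracting the first from the second: A + 6C = -18.
Subtracting the second from the third: A - 12C = 54.
Solving: C = -4, A = 6, then B = -2.
Therefore u_{20} = 120 + (-2) + (-4)·1048576 = -4194186.

-4194186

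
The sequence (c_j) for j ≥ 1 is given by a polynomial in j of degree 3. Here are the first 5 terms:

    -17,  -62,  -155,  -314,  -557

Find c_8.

-1970

1st diffs: -45, -93, -159, -243.
2nd diffs: -48, -66, -84.
3rd diffs: -18, -18 (constant).
So c_j = -3j^3 - 6j^2 - 6j - 2.
Evaluating at j = 8 gives c_8 = -1970.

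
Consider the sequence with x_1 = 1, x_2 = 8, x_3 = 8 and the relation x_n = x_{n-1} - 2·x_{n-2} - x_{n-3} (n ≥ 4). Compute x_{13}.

1237

Applying the relation repeatedly:
x_4 = -9;  x_5 = -33;  x_6 = -23;  x_7 = 52;  x_8 = 131;  x_9 = 50;  x_{10} = -264;  x_{11} = -495;  x_{12} = -17;  x_{13} = 1237.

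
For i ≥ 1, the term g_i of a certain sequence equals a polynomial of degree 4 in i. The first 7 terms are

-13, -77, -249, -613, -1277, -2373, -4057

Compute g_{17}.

-104717

1st diffs: -64, -172, -364, -664, -1096, -1684.
2nd diffs: -108, -192, -300, -432, -588.
3rd diffs: -84, -108, -132, -156.
4th diffs: -24, -24, -24 (constant).
So g_i = -i^4 - 4i^3 - 5i^2 - 6i + 3.
Evaluating at i = 17 gives g_{17} = -104717.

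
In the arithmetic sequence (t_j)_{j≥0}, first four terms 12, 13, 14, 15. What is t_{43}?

55

Common difference d = 1.
t_j = 12 + (j - 0)·1.
t_{43} = 12 + 43·1 = 55.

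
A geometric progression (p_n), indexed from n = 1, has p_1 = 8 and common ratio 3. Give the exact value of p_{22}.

83682825624

p_n = 8·3^(n-1).
p_{22} = 8·3^21 = 83682825624.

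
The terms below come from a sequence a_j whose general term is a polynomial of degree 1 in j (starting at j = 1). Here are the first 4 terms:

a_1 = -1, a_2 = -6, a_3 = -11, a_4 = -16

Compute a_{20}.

1st diffs: -5, -5, -5 (constant).
So a_j = -5j + 4.
Evaluating at j = 20 gives a_{20} = -96.

-96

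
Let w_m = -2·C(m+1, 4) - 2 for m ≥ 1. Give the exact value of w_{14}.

-2732

C(15, 4) = 1365, so w_{14} = -2732.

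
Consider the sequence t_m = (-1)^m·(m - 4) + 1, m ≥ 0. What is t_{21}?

-16

(-1)^21 = -1; m - 4 at m=21 is 17; so t_{21} = -16.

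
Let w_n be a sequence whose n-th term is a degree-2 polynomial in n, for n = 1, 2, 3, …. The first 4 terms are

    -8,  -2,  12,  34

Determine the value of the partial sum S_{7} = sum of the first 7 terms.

350

1st diffs: 6, 14, 22.
2nd diffs: 8, 8 (constant).
So w_n = 4n^2 - 6n - 6.
Continuing: 64, 102, 148.
Summing n = 1..7 (7 terms) gives 350.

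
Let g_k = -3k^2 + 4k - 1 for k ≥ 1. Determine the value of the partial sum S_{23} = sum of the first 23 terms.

Over k = 1..23: Σk = 276, Σk² = 4324.
Total = (-3)·4324 + (4)·276 + (-1)·23 = -11891.

-11891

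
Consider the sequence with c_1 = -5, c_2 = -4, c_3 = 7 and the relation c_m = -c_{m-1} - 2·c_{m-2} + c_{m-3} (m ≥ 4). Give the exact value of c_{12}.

362

Iterate the recurrence:
c_4 = -4; c_5 = -14; c_6 = 29; c_7 = -5; c_8 = -67; c_9 = 106; c_{10} = 23; c_{11} = -302; c_{12} = 362.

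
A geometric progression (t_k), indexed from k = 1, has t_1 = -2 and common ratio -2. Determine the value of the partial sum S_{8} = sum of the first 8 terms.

t_k = (-2)·(-2)^(k-1).
S = (-2)·((-2)^8 - 1)/(-2 - 1) = (-2)·(256 - 1)/(-3) = 170.

170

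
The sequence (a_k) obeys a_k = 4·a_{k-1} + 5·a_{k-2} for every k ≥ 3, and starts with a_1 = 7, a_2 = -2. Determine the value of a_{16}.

Iterate the recurrence:
a_3 = 27;  a_4 = 98;  a_5 = 527;  …;  a_{13} = 203450527;  a_{14} = 1017252598;  a_{15} = 5086263027;  a_{16} = 25431315098.
(Characteristic roots are 5 and -1.)

25431315098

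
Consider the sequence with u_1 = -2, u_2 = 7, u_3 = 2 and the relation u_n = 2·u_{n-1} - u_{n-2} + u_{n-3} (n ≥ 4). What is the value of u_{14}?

-398

u_4 = -5, u_5 = -5, u_6 = -3, …, u_{11} = -73, u_{12} = -129, u_{13} = -227, u_{14} = -398.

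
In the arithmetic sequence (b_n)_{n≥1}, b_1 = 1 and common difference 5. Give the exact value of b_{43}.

b_n = 1 + (n - 1)·5.
b_{43} = 1 + 42·5 = 211.

211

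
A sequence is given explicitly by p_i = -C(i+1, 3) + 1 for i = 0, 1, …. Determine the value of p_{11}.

-219

C(12, 3) = 220, so p_{11} = -219.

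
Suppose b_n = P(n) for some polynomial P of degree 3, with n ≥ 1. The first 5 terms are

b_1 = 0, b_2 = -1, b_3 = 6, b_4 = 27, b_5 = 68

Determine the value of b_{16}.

3555

1st diffs: -1, 7, 21, 41.
2nd diffs: 8, 14, 20.
3rd diffs: 6, 6 (constant).
Newton forward-difference form: b_n = (-1)·C(n-1,1) + 8·C(n-1,2) + 6·C(n-1,3).
At n = 16: n-1 = 15, so b_{16} = -15 + 840 + 2730 = 3555.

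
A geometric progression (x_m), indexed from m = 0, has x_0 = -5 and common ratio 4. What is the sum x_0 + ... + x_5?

x_m = (-5)·4^(m-0).
S = (-5)·(4^6 - 1)/(4 - 1) = (-5)·(4096 - 1)/(3) = -6825.

-6825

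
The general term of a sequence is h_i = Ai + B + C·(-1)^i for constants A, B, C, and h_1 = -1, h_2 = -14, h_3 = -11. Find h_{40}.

The three given values yield: A + B - C = -1; 2A + B + C = -14; 3A + B - C = -11.
Subtracting the first from the second: A + 2C = -13.
Subtracting the second from the third: A - 2C = 3.
Solving: C = -4, A = -5, then B = 0.
Hence h_{40} = -5·40 + 0 + (-4)·1 = -204.

-204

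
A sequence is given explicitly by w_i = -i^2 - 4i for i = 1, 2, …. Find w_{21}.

w_{21} = -1·21^2 - 4·21 = -525.

-525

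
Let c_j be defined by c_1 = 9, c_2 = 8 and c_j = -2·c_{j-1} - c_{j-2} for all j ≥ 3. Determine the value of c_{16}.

Iterate the recurrence:
c_3 = -25;  c_4 = 42;  c_5 = -59;  …;  c_{13} = -195;  c_{14} = 212;  c_{15} = -229;  c_{16} = 246.
(Characteristic roots are -1 and -1.)

246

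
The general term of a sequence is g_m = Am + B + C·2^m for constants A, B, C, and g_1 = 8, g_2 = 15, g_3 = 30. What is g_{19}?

The three given values yield: A + B + 2C = 8; 2A + B + 4C = 15; 3A + B + 8C = 30.
Subtracting the first from the second: A + 2C = 7.
Subtracting the second from the third: A + 4C = 15.
Solving: C = 4, A = -1, then B = 1.
So g_m = -1·m + 1 + 4·2^m; at m=19 this is 2097134.

2097134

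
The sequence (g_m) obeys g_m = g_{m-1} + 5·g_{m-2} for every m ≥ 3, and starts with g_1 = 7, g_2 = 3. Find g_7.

Step forward from the initial values:
g_3 = 38, g_4 = 53, g_5 = 243, g_6 = 508, g_7 = 1723.

1723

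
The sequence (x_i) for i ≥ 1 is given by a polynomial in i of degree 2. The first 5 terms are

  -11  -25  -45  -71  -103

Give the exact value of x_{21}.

-1431

1st diffs: -14, -20, -26, -32.
2nd diffs: -6, -6, -6 (constant).
Newton forward-difference form: x_i = -11 + (-14)·C(i-1,1) + (-6)·C(i-1,2).
At i = 21: i-1 = 20, so x_{21} = -11 - 280 - 1140 = -1431.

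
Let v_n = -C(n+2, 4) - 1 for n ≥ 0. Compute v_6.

C(8, 4) = 70, so v_6 = -71.

-71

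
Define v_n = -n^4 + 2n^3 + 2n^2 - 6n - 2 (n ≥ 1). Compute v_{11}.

-11805

v_{11} = -1·11^4 + 2·11^3 + 2·11^2 - 6·11 - 2 = -11805.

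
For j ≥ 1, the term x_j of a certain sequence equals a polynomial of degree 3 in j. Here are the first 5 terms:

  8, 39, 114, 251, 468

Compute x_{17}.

1st diffs: 31, 75, 137, 217.
2nd diffs: 44, 62, 80.
3rd diffs: 18, 18 (constant).
Newton forward-difference form: x_j = 8 + 31·C(j-1,1) + 44·C(j-1,2) + 18·C(j-1,3).
At j = 17: j-1 = 16, so x_{17} = 8 + 496 + 5280 + 10080 = 15864.

15864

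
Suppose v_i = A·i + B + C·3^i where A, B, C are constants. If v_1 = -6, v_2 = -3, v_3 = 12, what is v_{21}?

Plug in i = 1, 2, 3: A + B + 3C = -6; 2A + B + 9C = -3; 3A + B + 27C = 12.
Subtracting the first from the second: A + 6C = 3.
Subtracting the second from the third: A + 18C = 15.
Solving: C = 1, A = -3, then B = -6.
So v_i = -3·i + (-6) + 1·3^i; at i=21 this is 10460353134.

10460353134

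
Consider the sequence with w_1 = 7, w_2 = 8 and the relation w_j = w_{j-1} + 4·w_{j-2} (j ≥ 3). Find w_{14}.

937828

Compute successive terms:
w_3 = 36  w_4 = 68  w_5 = 212  …  w_{11} = 56052  w_{12} = 142724  w_{13} = 366932  w_{14} = 937828.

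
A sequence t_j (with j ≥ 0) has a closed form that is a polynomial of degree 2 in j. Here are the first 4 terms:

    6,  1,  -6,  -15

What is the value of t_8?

1st diffs: -5, -7, -9.
2nd diffs: -2, -2 (constant).
Newton forward-difference form: t_j = 6 + (-5)·C(j,1) + (-2)·C(j,2).
At j = 8: j = 8, so t_8 = 6 - 40 - 56 = -90.

-90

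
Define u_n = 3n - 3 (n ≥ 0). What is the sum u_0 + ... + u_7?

Over n = 0..7: Σn = 28.
Total = (3)·28 + (-3)·8 = 60.

60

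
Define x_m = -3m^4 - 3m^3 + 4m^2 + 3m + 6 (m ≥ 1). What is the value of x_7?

x_7 = -3·7^4 - 3·7^3 + 4·7^2 + 3·7 + 6 = -8009.

-8009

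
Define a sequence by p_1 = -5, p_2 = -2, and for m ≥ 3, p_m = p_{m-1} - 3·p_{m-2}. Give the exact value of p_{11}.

-1172

p_3 = 13;  p_4 = 19;  p_5 = -20;  p_6 = -77;  p_7 = -17;  p_8 = 214;  p_9 = 265;  p_{10} = -377;  p_{11} = -1172.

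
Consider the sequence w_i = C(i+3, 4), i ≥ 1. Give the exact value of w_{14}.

2380

C(17, 4) = 2380, so w_{14} = 2380.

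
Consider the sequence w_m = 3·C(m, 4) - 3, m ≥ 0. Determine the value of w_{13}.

2142

C(13, 4) = 715, so w_{13} = 2142.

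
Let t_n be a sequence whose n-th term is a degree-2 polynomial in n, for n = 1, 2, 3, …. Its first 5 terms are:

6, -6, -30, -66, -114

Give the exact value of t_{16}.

1st diffs: -12, -24, -36, -48.
2nd diffs: -12, -12, -12 (constant).
Newton forward-difference form: t_n = 6 + (-12)·C(n-1,1) + (-12)·C(n-1,2).
At n = 16: n-1 = 15, so t_{16} = 6 - 180 - 1260 = -1434.

-1434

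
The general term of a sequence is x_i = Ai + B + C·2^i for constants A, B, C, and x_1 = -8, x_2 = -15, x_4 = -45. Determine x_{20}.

The three given values yield: A + B + 2C = -8; 2A + B + 4C = -15; 4A + B + 16C = -45.
Subtracting the first from the second: A + 2C = -7.
Subtracting the second from the third: 2A + 12C = -30.
Solving: C = -2, A = -3, then B = -1.
Hence x_{20} = -3·20 + (-1) + (-2)·1048576 = -2097213.

-2097213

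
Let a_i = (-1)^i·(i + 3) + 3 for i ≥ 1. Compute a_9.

-9

(-1)^9 = -1; i + 3 at i=9 is 12; so a_9 = -9.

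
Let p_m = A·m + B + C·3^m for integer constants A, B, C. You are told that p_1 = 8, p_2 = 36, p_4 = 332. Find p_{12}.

2125804

The three given values yield: A + B + 3C = 8; 2A + B + 9C = 36; 4A + B + 81C = 332.
Subtracting the first from the second: A + 6C = 28.
Subtracting the second from the third: 2A + 72C = 296.
Solving: C = 4, A = 4, then B = -8.
So p_m = 4·m + (-8) + 4·3^m; at m=12 this is 2125804.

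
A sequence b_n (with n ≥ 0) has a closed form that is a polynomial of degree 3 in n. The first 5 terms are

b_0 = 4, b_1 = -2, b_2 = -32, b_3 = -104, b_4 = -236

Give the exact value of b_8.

-1724

1st diffs: -6, -30, -72, -132.
2nd diffs: -24, -42, -60.
3rd diffs: -18, -18 (constant).
Newton forward-difference form: b_n = 4 + (-6)·C(n,1) + (-24)·C(n,2) + (-18)·C(n,3).
At n = 8: n = 8, so b_8 = 4 - 48 - 672 - 1008 = -1724.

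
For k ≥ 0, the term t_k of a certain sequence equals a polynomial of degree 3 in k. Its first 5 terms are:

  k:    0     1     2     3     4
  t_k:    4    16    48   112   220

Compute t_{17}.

1st diffs: 12, 32, 64, 108.
2nd diffs: 20, 32, 44.
3rd diffs: 12, 12 (constant).
So t_k = 2k^3 + 4k^2 + 6k + 4.
Evaluating at k = 17 gives t_{17} = 11088.

11088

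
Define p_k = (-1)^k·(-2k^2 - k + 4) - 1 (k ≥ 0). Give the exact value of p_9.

166

(-1)^9 = -1; -2k^2 - k + 4 at k=9 is -167; so p_9 = 166.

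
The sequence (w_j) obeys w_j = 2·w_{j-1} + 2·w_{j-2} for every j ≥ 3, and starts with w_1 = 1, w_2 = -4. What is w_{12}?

Step forward from the initial values:
w_3 = -6;  w_4 = -20;  w_5 = -52;  w_6 = -144;  w_7 = -392;  w_8 = -1072;  w_9 = -2928;  w_{10} = -8000;  w_{11} = -21856;  w_{12} = -59712.

-59712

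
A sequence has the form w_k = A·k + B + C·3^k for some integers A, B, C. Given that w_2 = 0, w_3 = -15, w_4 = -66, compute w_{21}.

Write the equations: 2A + B + 9C = 0; 3A + B + 27C = -15; 4A + B + 81C = -66.
Subtracting the first from the second: A + 18C = -15.
Subtracting the second from the third: A + 54C = -51.
Solving: C = -1, A = 3, then B = 3.
Hence w_{21} = 3·21 + 3 + (-1)·10460353203 = -10460353137.

-10460353137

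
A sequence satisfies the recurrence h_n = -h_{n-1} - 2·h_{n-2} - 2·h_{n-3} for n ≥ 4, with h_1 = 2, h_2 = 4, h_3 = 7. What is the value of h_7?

Applying the relation repeatedly:
h_4 = -19, h_5 = -3, h_6 = 27, h_7 = 17.

17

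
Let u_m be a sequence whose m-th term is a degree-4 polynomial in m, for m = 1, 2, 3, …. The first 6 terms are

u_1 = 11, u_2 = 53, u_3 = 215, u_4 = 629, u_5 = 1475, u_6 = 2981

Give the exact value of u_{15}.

107615

1st diffs: 42, 162, 414, 846, 1506.
2nd diffs: 120, 252, 432, 660.
3rd diffs: 132, 180, 228.
4th diffs: 48, 48 (constant).
So u_m = 2m^4 + 2m^3 - 2m^2 + 4m + 5.
Evaluating at m = 15 gives u_{15} = 107615.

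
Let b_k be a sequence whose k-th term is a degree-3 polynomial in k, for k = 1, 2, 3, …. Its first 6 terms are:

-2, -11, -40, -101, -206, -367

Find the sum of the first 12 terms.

-10958

1st diffs: -9, -29, -61, -105, -161.
2nd diffs: -20, -32, -44, -56.
3rd diffs: -12, -12, -12 (constant).
Newton forward-difference form: b_k = -2 + (-9)·C(k-1,1) + (-20)·C(k-1,2) + (-12)·C(k-1,3).
Continuing: …, -596, -905, -1306, -1811, …, b_{12} = -3181.
Summing k = 1..12 (12 terms) gives -10958.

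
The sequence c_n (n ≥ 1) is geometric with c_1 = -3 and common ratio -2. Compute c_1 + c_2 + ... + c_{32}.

c_n = (-3)·(-2)^(n-1).
S = (-3)·((-2)^32 - 1)/(-2 - 1) = (-3)·(4294967296 - 1)/(-3) = 4294967295.

4294967295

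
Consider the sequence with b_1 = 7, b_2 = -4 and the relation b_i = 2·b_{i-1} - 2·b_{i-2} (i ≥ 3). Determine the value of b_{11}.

-352

b_3 = -22; b_4 = -36; b_5 = -28; b_6 = 16; b_7 = 88; b_8 = 144; b_9 = 112; b_{10} = -64; b_{11} = -352.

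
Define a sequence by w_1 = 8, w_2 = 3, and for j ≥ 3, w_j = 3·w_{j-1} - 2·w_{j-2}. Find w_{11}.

Step forward from the initial values:
w_3 = -7, w_4 = -27, w_5 = -67, w_6 = -147, w_7 = -307, w_8 = -627, w_9 = -1267, w_{10} = -2547, w_{11} = -5107.
(Characteristic roots are 2 and 1.)

-5107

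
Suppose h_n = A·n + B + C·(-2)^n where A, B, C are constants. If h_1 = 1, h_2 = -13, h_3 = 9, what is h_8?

Write the equations: A + B - 2C = 1; 2A + B + 4C = -13; 3A + B - 8C = 9.
Subtracting the first from the second: A + 6C = -14.
Subtracting the second from the third: A - 12C = 22.
Solving: C = -2, A = -2, then B = -1.
Therefore h_8 = -16 + (-1) + (-2)·256 = -529.

-529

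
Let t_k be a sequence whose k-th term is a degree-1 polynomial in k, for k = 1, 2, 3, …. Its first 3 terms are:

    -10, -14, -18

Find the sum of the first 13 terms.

-442

1st diffs: -4, -4 (constant).
So t_k = -4k - 6.
Continuing: …, -22, -26, -30, -34, …, t_{13} = -58.
Summing k = 1..13 (13 terms) gives -442.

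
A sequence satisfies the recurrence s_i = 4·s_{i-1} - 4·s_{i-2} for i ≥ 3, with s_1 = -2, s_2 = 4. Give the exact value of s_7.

Compute successive terms:
s_3 = 24; s_4 = 80; s_5 = 224; s_6 = 576; s_7 = 1408.
(Characteristic roots are 2 and 2.)

1408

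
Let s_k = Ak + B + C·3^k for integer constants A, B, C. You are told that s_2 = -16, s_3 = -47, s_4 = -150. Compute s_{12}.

The three given values yield: 2A + B + 9C = -16; 3A + B + 27C = -47; 4A + B + 81C = -150.
Subtracting the first from the second: A + 18C = -31.
Subtracting the second from the third: A + 54C = -103.
Solving: C = -2, A = 5, then B = -8.
Therefore s_{12} = 60 + (-8) + (-2)·531441 = -1062830.

-1062830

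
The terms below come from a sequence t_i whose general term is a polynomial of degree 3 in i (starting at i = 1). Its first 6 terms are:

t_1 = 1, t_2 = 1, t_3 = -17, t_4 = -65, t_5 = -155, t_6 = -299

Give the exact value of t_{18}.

-10607

1st diffs: 0, -18, -48, -90, -144.
2nd diffs: -18, -30, -42, -54.
3rd diffs: -12, -12, -12 (constant).
So t_i = -2i^3 + 3i^2 + 5i - 5.
Evaluating at i = 18 gives t_{18} = -10607.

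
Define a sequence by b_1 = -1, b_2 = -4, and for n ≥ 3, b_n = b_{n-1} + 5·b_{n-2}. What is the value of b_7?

-589

Compute successive terms:
b_3 = -9, b_4 = -29, b_5 = -74, b_6 = -219, b_7 = -589.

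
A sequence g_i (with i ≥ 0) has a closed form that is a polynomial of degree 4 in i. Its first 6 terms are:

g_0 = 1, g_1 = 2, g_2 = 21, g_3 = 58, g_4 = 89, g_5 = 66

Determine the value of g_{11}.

-6918

1st diffs: 1, 19, 37, 31, -23.
2nd diffs: 18, 18, -6, -54.
3rd diffs: 0, -24, -48.
4th diffs: -24, -24 (constant).
Newton forward-difference form: g_i = 1 + 1·C(i,1) + 18·C(i,2) + (-24)·C(i,4).
At i = 11: i = 11, so g_{11} = 1 + 11 + 990 - 7920 = -6918.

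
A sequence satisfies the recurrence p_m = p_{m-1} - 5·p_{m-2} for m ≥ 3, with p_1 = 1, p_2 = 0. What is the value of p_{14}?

15120

p_3 = -5;  p_4 = -5;  p_5 = 20;  …;  p_{11} = 1420;  p_{12} = -5555;  p_{13} = -12655;  p_{14} = 15120.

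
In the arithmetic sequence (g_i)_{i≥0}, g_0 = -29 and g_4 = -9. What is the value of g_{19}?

Common difference d = (-9 - (-29)) / (4 - 0) = 5.
g_i = -29 + (i - 0)·5.
g_{19} = -29 + 19·5 = 66.

66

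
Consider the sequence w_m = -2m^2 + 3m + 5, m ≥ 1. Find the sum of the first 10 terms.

Over m = 1..10: Σm = 55, Σm² = 385.
Total = (-2)·385 + (3)·55 + (5)·10 = -555.

-555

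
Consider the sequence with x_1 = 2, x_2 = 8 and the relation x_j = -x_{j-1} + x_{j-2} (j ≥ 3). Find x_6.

Compute successive terms:
x_3 = -6, x_4 = 14, x_5 = -20, x_6 = 34.

34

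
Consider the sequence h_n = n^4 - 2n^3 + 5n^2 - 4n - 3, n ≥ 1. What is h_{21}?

h_{21} = 1·21^4 - 2·21^3 + 5·21^2 - 4·21 - 3 = 178077.

178077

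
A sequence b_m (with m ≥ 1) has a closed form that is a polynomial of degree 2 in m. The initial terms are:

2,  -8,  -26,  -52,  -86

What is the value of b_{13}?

1st diffs: -10, -18, -26, -34.
2nd diffs: -8, -8, -8 (constant).
Newton forward-difference form: b_m = 2 + (-10)·C(m-1,1) + (-8)·C(m-1,2).
At m = 13: m-1 = 12, so b_{13} = 2 - 120 - 528 = -646.

-646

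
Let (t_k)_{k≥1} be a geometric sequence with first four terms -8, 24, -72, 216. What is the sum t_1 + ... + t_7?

-4376

Common ratio r = -3.
t_k = (-8)·(-3)^(k-1).
S = (-8)·((-3)^7 - 1)/(-3 - 1) = (-8)·(-2187 - 1)/(-4) = -4376.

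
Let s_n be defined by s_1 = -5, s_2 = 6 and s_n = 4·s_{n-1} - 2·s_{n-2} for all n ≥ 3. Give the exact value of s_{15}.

92326016

Applying the relation repeatedly:
s_3 = 34;  s_4 = 124;  s_5 = 428;  …;  s_{12} = 2319808;  s_{13} = 7920320;  s_{14} = 27041664;  s_{15} = 92326016.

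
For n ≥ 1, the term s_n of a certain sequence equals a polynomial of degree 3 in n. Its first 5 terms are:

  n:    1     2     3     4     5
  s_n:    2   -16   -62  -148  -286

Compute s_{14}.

1st diffs: -18, -46, -86, -138.
2nd diffs: -28, -40, -52.
3rd diffs: -12, -12 (constant).
Newton forward-difference form: s_n = 2 + (-18)·C(n-1,1) + (-28)·C(n-1,2) + (-12)·C(n-1,3).
At n = 14: n-1 = 13, so s_{14} = 2 - 234 - 2184 - 3432 = -5848.

-5848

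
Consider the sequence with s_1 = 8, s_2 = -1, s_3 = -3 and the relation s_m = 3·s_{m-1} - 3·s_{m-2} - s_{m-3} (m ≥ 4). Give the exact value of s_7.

-43

Applying the relation repeatedly:
s_4 = -14, s_5 = -32, s_6 = -51, s_7 = -43.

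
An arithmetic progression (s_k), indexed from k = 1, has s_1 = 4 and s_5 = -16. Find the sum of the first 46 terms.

-4991

Common difference d = (-16 - 4) / (5 - 1) = -5.
s_k = 4 + (k - 1)·(-5).
s_{46} = -221; S = 46·(4 + (-221))/2 = -4991.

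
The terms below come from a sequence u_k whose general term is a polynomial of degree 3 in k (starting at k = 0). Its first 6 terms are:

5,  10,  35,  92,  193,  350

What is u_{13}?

5062

1st diffs: 5, 25, 57, 101, 157.
2nd diffs: 20, 32, 44, 56.
3rd diffs: 12, 12, 12 (constant).
Newton forward-difference form: u_k = 5 + 5·C(k,1) + 20·C(k,2) + 12·C(k,3).
At k = 13: k = 13, so u_{13} = 5 + 65 + 1560 + 3432 = 5062.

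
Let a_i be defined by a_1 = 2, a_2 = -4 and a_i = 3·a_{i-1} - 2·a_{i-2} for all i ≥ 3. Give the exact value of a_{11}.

-6136

Iterate the recurrence:
a_3 = -16  a_4 = -40  a_5 = -88  a_6 = -184  a_7 = -376  a_8 = -760  a_9 = -1528  a_{10} = -3064  a_{11} = -6136.
(Characteristic roots are 2 and 1.)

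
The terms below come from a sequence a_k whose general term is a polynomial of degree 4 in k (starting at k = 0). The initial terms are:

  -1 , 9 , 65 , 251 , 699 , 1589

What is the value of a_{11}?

32339

1st diffs: 10, 56, 186, 448, 890.
2nd diffs: 46, 130, 262, 442.
3rd diffs: 84, 132, 180.
4th diffs: 48, 48 (constant).
Newton forward-difference form: a_k = -1 + 10·C(k,1) + 46·C(k,2) + 84·C(k,3) + 48·C(k,4).
At k = 11: k = 11, so a_{11} = -1 + 110 + 2530 + 13860 + 15840 = 32339.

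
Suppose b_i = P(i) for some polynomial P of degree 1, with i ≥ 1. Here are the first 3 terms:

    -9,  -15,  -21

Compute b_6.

1st diffs: -6, -6 (constant).
So b_i = -6i - 3.
Evaluating at i = 6 gives b_6 = -39.

-39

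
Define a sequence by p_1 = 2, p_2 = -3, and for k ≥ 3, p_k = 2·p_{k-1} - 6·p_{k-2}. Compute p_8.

Compute successive terms:
p_3 = -18  p_4 = -18  p_5 = 72  p_6 = 252  p_7 = 72  p_8 = -1368.

-1368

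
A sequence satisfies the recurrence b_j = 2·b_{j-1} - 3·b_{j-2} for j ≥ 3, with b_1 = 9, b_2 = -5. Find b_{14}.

13075

b_3 = -37, b_4 = -59, b_5 = -7, …, b_{11} = -1861, b_{12} = 1909, b_{13} = 9401, b_{14} = 13075.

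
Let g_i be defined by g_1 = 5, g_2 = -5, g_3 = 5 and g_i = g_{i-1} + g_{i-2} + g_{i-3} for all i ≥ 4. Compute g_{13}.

965

g_4 = 5;  g_5 = 5;  g_6 = 15;  g_7 = 25;  g_8 = 45;  g_9 = 85;  g_{10} = 155;  g_{11} = 285;  g_{12} = 525;  g_{13} = 965.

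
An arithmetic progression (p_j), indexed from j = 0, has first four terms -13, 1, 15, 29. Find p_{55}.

757

Common difference d = 14.
p_j = -13 + (j - 0)·14.
p_{55} = -13 + 55·14 = 757.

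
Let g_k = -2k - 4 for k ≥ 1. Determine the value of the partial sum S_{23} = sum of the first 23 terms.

-644

Over k = 1..23: Σk = 276.
Total = (-2)·276 + (-4)·23 = -644.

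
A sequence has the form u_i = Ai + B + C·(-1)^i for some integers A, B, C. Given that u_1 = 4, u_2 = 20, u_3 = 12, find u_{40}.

The three given values yield: A + B - C = 4; 2A + B + C = 20; 3A + B - C = 12.
Subtracting the first from the second: A + 2C = 16.
Subtracting the second from the third: A - 2C = -8.
Solving: C = 6, A = 4, then B = 6.
Therefore u_{40} = 160 + 6 + 6·1 = 172.

172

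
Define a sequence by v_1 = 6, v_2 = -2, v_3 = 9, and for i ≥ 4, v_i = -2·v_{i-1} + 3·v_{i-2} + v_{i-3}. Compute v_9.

4206

Iterate the recurrence:
v_4 = -18  v_5 = 61  v_6 = -167  v_7 = 499  v_8 = -1438  v_9 = 4206.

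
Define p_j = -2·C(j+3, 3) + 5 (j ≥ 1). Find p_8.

-325

C(11, 3) = 165, so p_8 = -325.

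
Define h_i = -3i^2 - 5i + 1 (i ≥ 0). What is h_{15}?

h_{15} = -3·15^2 - 5·15 + 1 = -749.

-749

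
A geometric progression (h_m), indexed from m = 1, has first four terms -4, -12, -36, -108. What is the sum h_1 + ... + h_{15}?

Common ratio r = 3.
h_m = (-4)·3^(m-1).
S = (-4)·(3^15 - 1)/(3 - 1) = (-4)·(14348907 - 1)/(2) = -28697812.

-28697812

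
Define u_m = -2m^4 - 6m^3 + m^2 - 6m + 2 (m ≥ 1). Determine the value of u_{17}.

-196331

u_{17} = -2·17^4 - 6·17^3 + 1·17^2 - 6·17 + 2 = -196331.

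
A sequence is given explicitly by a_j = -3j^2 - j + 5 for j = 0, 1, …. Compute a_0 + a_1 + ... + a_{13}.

-2478

Over j = 0..13: Σj = 91, Σj² = 819.
Total = (-3)·819 + (-1)·91 + (5)·14 = -2478.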